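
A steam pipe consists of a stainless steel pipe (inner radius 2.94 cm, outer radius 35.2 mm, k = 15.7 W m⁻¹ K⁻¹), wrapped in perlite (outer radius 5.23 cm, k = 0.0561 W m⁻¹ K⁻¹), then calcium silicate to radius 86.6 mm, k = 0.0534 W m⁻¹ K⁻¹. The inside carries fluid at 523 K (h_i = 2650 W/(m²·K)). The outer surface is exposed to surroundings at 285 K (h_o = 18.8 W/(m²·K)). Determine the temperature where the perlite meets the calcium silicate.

T = 425 K

Treat each layer as a resistance in series:
  R'_conv,in = 1/(2πr h) = 1/(2π·0.0294·2650) = 0.002043 m·K/W
  R'_stainless steel = ln(0.0352/0.0294)/(2πk) = 0.1801/(2π·15.7) = 0.001825 m·K/W
  R'_perlite = ln(0.0523/0.0352)/(2πk) = 0.3960/(2π·0.0561) = 1.123 m·K/W
  R'_calcium silicate = ln(0.0866/0.0523)/(2πk) = 0.5043/(2π·0.0534) = 1.503 m·K/W
  R'_conv,out = 1/(2πr h) = 1/(2π·0.0866·18.8) = 0.09776 m·K/W
ΣR = 0.002043 + 0.001825 + 1.123 + 1.503 + 0.09776 = 2.728 m·K/W
Q' = ΔT/ΣR = (523 K − 285 K)/2.728 = 87.24 W/m
From the inner boundary to the perlite/calcium silicate interface, ΣR_partial = 1.127 m·K/W.
T_interface = T_in − Q'·ΣR_partial = 523 K − (87.24)(1.127) = 425 K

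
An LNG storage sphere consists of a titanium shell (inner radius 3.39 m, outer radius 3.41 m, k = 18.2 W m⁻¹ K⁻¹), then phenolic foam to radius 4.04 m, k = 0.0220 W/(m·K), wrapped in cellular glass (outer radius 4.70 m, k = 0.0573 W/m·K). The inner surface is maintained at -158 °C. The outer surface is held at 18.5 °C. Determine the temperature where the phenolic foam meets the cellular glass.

Series thermal resistances, inner to outer:
  R_titanium = (1/3.39 − 1/3.41)/(4πk) = 0.001730/(4π·18.2) = 7.565×10^-6 K/W
  R_phenolic foam = (1/3.41 − 1/4.04)/(4πk) = 0.04573/(4π·0.0220) = 0.1654 K/W
  R_cellular glass = (1/4.04 − 1/4.70)/(4πk) = 0.03476/(4π·0.0573) = 0.04827 K/W
ΣR = 7.565×10^-6 + 0.1654 + 0.04827 = 0.2137 K/W
Q = ΔT/ΣR = (-158 °C − 18.5 °C)/0.2137 = -825.9 W
From the inner boundary to the phenolic foam/cellular glass interface, ΣR_partial = 0.1654 K/W.
T_interface = T_in − Q·ΣR_partial = -158 °C − (-825.9)(0.1654) = -21.4 °C

T = -21.4 °C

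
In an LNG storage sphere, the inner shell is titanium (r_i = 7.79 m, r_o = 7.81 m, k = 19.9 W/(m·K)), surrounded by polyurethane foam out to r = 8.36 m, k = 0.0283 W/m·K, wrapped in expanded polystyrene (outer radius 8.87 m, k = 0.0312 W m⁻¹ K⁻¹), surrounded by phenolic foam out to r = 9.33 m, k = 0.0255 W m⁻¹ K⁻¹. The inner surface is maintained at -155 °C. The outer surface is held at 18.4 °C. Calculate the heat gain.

Series thermal resistances, inner to outer:
  R_titanium = (1/7.79 − 1/7.81)/(4πk) = 3.287×10^-4/(4π·19.9) = 1.315×10^-6 K/W
  R_polyurethane foam = (1/7.81 − 1/8.36)/(4πk) = 0.008424/(4π·0.0283) = 0.02369 K/W
  R_expanded polystyrene = (1/8.36 − 1/8.87)/(4πk) = 0.006878/(4π·0.0312) = 0.01754 K/W
  R_phenolic foam = (1/8.87 − 1/9.33)/(4πk) = 0.005558/(4π·0.0255) = 0.01735 K/W
ΣR = 1.315×10^-6 + 0.02369 + 0.01754 + 0.01735 = 0.05858 K/W
Q = ΔT/ΣR = (-155 °C − 18.4 °C)/0.05858 = -2960 W
(Negative Q ⇒ heat flows inward; heat gain = 2960 W.)

Q = 2960 W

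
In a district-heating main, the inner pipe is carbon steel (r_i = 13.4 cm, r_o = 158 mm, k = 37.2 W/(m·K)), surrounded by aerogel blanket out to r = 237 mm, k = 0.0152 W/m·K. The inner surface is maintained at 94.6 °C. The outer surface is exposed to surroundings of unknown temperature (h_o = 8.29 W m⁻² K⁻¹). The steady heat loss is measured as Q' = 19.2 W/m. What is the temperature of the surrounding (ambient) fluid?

Series resistances:
  R'_carbon steel = ln(0.158/0.134)/(2πk) = 0.1648/(2π·37.2) = 7.049×10^-4 m·K/W
  R'_aerogel blanket = ln(0.237/0.158)/(2πk) = 0.4055/(2π·0.0152) = 4.246 m·K/W
  R'_conv,out = 1/(2πr h) = 1/(2π·0.237·8.29) = 0.08101 m·K/W
ΣR = 4.327 m·K/W
ΔT = Q'·ΣR = 19.2 × 4.327 = 83.08 K
Heat flows outward, so T_out = T_in − ΔT = 94.6 − 83.08 = 11.5 °C

T_out = 11.5 °C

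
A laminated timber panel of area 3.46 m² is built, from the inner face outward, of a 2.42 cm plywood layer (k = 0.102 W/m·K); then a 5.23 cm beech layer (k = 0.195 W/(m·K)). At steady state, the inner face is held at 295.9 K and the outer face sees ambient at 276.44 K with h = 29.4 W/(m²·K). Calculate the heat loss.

Q = 125 W

Resistance network (inner→outer):
  R_plywood = L/(kA) = 0.0242/(0.102·3.46) = 0.06857 K/W
  R_beech = L/(kA) = 0.0523/(0.195·3.46) = 0.07752 K/W
  R_conv,out = 1/(hA) = 1/(29.4·3.46) = 0.009831 K/W
ΣR = 0.06857 + 0.07752 + 0.009831 = 0.1559 K/W
Q = ΔT/ΣR = (295.9 K − 276.44 K)/0.1559 = 125 W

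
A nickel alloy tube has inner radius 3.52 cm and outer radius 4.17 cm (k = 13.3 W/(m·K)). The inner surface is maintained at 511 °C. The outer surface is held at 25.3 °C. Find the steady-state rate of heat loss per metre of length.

Q' = 2πk·ΔT/ln(r₂/r₁) = 2π × 13.3 × 485.7 / ln(0.0417/0.0352) = 2.40×10^5 W/m

Q' = 2.40×10^5 W/m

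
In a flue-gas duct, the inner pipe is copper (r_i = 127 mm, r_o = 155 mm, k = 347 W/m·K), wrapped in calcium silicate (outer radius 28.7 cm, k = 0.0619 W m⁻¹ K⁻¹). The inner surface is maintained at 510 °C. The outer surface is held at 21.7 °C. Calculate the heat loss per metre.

Q' = 308 W/m

Resistance network (inner→outer):
  R'_copper = ln(0.155/0.127)/(2πk) = 0.1992/(2π·347) = 9.138×10^-5 m·K/W
  R'_calcium silicate = ln(0.287/0.155)/(2πk) = 0.6161/(2π·0.0619) = 1.584 m·K/W
ΣR = 9.138×10^-5 + 1.584 = 1.584 m·K/W
Q' = ΔT/ΣR = (510 °C − 21.7 °C)/1.584 = 308 W/m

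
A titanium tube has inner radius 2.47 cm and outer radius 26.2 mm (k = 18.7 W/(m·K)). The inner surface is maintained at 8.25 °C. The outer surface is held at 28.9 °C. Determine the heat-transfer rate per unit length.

Q' = 41.2 kW/m

Q' = 2πk·ΔT/ln(r₂/r₁) = 2π × 18.7 × 20.65 / ln(0.0262/0.0247) = 41200 W/m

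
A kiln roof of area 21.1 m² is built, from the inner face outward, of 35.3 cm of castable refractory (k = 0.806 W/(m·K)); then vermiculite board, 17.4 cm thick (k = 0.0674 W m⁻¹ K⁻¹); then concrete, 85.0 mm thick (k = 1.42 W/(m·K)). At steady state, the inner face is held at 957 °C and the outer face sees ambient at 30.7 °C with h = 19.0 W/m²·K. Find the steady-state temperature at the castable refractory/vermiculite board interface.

T = 827 °C

Resistance network (inner→outer):
  R_castable refractory = L/(kA) = 0.353/(0.806·21.1) = 0.02076 K/W
  R_vermiculite board = L/(kA) = 0.174/(0.0674·21.1) = 0.1224 K/W
  R_concrete = L/(kA) = 0.0850/(1.42·21.1) = 0.002837 K/W
  R_conv,out = 1/(hA) = 1/(19.0·21.1) = 0.002494 K/W
ΣR = 0.02076 + 0.1224 + 0.002837 + 0.002494 = 0.1485 K/W
Q = ΔT/ΣR = (957 °C − 30.7 °C)/0.1485 = 6238 W
From the inner boundary to the castable refractory/vermiculite board interface, ΣR_partial = 0.02076 K/W.
T_interface = T_in − Q·ΣR_partial = 957 °C − (6238)(0.02076) = 827 °C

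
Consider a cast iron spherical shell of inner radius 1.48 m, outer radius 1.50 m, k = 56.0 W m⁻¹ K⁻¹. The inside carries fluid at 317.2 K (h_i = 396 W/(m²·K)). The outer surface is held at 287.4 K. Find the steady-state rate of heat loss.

Series thermal resistances, inner to outer:
  R_conv,in = 1/(4πr²h) = 1/(4π·1.48²·396) = 9.174×10^-5 K/W
  R_cast iron = (1/1.48 − 1/1.50)/(4πk) = 0.009009/(4π·56.0) = 1.280×10^-5 K/W
ΣR = 9.174×10^-5 + 1.280×10^-5 = 1.045×10^-4 K/W
Q = ΔT/ΣR = (317.2 K − 287.4 K)/1.045×10^-4 = 2.85×10^5 W

Q = 285 kW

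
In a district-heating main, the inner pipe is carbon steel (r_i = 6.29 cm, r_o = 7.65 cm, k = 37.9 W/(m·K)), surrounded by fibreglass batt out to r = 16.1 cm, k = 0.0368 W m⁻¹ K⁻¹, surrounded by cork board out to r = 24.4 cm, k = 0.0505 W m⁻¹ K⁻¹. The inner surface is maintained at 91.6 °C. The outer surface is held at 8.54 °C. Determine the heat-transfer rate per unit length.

Series thermal resistances, inner to outer:
  R'_carbon steel = ln(0.0765/0.0629)/(2πk) = 0.1957/(2π·37.9) = 8.220×10^-4 m·K/W
  R'_fibreglass batt = ln(0.161/0.0765)/(2πk) = 0.7441/(2π·0.0368) = 3.218 m·K/W
  R'_cork board = ln(0.244/0.161)/(2πk) = 0.4158/(2π·0.0505) = 1.310 m·K/W
ΣR = 8.220×10^-4 + 3.218 + 1.310 = 4.529 m·K/W
Q' = ΔT/ΣR = (91.6 °C − 8.54 °C)/4.529 = 18.3 W/m

Q' = 18.3 W/m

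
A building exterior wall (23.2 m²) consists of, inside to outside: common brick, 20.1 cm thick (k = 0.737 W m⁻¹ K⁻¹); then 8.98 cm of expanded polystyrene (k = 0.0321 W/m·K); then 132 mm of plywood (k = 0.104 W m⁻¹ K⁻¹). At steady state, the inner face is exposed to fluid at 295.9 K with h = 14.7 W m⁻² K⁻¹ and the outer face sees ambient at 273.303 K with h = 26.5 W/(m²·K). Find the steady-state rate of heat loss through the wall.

Resistance network (inner→outer):
  R_conv,in = 1/(hA) = 1/(14.7·23.2) = 0.002932 K/W
  R_common brick = L/(kA) = 0.201/(0.737·23.2) = 0.01176 K/W
  R_expanded polystyrene = L/(kA) = 0.0898/(0.0321·23.2) = 0.1206 K/W
  R_plywood = L/(kA) = 0.132/(0.104·23.2) = 0.05471 K/W
  R_conv,out = 1/(hA) = 1/(26.5·23.2) = 0.001627 K/W
ΣR = 0.002932 + 0.01176 + 0.1206 + 0.05471 + 0.001627 = 0.1916 K/W
Q = ΔT/ΣR = (295.9 K − 273.303 K)/0.1916 = 118 W

Q = 118 W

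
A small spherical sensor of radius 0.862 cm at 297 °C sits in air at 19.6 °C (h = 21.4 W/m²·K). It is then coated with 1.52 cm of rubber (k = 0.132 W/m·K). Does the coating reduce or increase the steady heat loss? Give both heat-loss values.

reduces: 5.54 → 5.42 W

Critical radius for a sphere: r_cr = 2k/h = 0.0123 m = 1.23 cm.
Outer radius after coating: r₂ = 0.00862 + 0.0152 = 0.02382 m.
r₁ < r_cr < r₂: heat loss rises to a maximum at r_cr then falls. Whether the coating helps depends on whether Q(r₂) has dropped back below Q(r₁).
Bare: R = 1/(4πr₁²h) = 50.05 K/W; Q = 277.4/50.05 = 5.54 W.
Coated: R = R_cond + R_conv = 51.18 K/W; Q = 277.4/51.18 = 5.42 W.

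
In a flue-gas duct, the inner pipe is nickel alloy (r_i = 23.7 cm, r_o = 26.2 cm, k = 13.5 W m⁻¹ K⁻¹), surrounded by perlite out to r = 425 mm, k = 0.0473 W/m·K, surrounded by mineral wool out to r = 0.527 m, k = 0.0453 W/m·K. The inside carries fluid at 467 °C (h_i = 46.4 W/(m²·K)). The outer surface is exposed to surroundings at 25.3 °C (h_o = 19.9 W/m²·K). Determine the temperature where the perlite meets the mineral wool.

Treat each layer as a resistance in series:
  R'_conv,in = 1/(2πr h) = 1/(2π·0.237·46.4) = 0.01447 m·K/W
  R'_nickel alloy = ln(0.262/0.237)/(2πk) = 0.1003/(2π·13.5) = 0.001182 m·K/W
  R'_perlite = ln(0.425/0.262)/(2πk) = 0.4837/(2π·0.0473) = 1.628 m·K/W
  R'_mineral wool = ln(0.527/0.425)/(2πk) = 0.2151/(2π·0.0453) = 0.7558 m·K/W
  R'_conv,out = 1/(2πr h) = 1/(2π·0.527·19.9) = 0.01518 m·K/W
ΣR = 0.01447 + 0.001182 + 1.628 + 0.7558 + 0.01518 = 2.415 m·K/W
Q' = ΔT/ΣR = (467 °C − 25.3 °C)/2.415 = 182.9 W/m
From the inner boundary to the perlite/mineral wool interface, ΣR_partial = 1.644 m·K/W.
T_interface = T_in − Q'·ΣR_partial = 467 °C − (182.9)(1.644) = 166 °C

T = 166 °C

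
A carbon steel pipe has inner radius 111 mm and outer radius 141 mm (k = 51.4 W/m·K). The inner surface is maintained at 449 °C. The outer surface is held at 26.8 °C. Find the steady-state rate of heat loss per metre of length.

Q' = 570 kW/m

Q' = 2πk·ΔT/ln(r₂/r₁) = 2π × 51.4 × 422.2 / ln(0.141/0.111) = 5.70×10^5 W/m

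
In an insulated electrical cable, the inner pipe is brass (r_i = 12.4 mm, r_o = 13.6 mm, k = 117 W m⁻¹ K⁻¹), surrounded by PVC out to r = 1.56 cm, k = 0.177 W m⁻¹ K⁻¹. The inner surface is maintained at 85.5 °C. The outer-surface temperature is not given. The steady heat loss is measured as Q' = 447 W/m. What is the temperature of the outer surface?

Series resistances:
  R'_brass = ln(0.0136/0.0124)/(2πk) = 0.09237/(2π·117) = 1.257×10^-4 m·K/W
  R'_PVC = ln(0.0156/0.0136)/(2πk) = 0.1372/(2π·0.177) = 0.1234 m·K/W
ΣR = 0.1235 m·K/W
ΔT = Q'·ΣR = 447 × 0.1235 = 55.20 K
Heat flows outward, so T_out = T_in − ΔT = 85.5 − 55.20 = 30.3 °C

T_out = 30.3 °C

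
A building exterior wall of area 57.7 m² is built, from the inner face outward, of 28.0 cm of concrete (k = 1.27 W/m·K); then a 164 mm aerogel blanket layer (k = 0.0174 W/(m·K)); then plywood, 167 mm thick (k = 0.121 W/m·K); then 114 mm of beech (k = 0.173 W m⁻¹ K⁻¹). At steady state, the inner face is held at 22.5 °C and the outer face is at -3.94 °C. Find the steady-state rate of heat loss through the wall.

Q = 131 W

Series thermal resistances, inner to outer:
  R_concrete = L/(kA) = 0.280/(1.27·57.7) = 0.003821 K/W
  R_aerogel blanket = L/(kA) = 0.164/(0.0174·57.7) = 0.1633 K/W
  R_plywood = L/(kA) = 0.167/(0.121·57.7) = 0.02392 K/W
  R_beech = L/(kA) = 0.114/(0.173·57.7) = 0.01142 K/W
ΣR = 0.003821 + 0.1633 + 0.02392 + 0.01142 = 0.2025 K/W
Q = ΔT/ΣR = (22.5 °C − -3.94 °C)/0.2025 = 131 W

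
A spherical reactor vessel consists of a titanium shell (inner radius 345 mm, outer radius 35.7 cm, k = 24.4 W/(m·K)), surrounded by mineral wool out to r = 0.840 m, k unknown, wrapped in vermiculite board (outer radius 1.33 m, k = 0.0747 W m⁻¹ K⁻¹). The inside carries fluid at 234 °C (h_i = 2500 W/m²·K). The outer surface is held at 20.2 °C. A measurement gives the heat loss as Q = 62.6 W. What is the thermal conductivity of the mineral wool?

ΣR = ΔT/Q = |234 − 20.2|/62.6 = 3.415 K/W
Known resistances:
  R_conv,in = 1/(4πr²h) = 1/(4π·0.345²·2500) = 2.674×10^-4 K/W
  R_titanium = (1/0.345 − 1/0.357)/(4πk) = 0.09743/(4π·24.4) = 3.178×10^-4 K/W
  R_vermiculite board = (1/0.840 − 1/1.33)/(4πk) = 0.4386/(4π·0.0747) = 0.4672 K/W
R_mineral wool = ΣR − ΣR_known = 3.415 − 0.4678 = 2.947 K/W
(1/r₁−1/r₂)/(4πk) = 2.947 ⇒ k = 1.611/(4π·2.947) = 0.0435 W/m·K

k = 0.0435 W/m·K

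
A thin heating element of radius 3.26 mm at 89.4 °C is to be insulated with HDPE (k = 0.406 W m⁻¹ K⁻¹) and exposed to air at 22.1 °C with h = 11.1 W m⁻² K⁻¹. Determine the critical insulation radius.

r_cr = 3.66 cm

For a cylinder, r_cr = k_ins/h = 0.406/11.1 = 0.0366 m = 3.66 cm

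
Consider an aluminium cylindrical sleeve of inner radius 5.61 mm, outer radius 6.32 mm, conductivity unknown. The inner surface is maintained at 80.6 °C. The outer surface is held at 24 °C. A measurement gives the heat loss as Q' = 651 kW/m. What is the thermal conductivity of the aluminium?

ΣR = ΔT/Q' = |80.6 − 24|/6.51×10^5 = 8.694×10^-5 m·K/W
ln(r₂/r₁)/(2πk) = 8.694×10^-5 ⇒ k = 0.1192/(2π·8.694×10^-5) = 218 W/m·K

k = 218 W/m·K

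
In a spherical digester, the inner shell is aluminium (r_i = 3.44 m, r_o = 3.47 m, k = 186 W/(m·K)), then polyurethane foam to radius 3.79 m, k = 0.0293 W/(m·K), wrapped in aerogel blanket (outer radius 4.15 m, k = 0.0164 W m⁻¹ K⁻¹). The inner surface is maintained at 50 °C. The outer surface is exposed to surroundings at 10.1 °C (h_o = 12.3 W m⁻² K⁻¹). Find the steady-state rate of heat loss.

Treat each layer as a resistance in series:
  R_aluminium = (1/3.44 − 1/3.47)/(4πk) = 0.002513/(4π·186) = 1.075×10^-6 K/W
  R_polyurethane foam = (1/3.47 − 1/3.79)/(4πk) = 0.02433/(4π·0.0293) = 0.06609 K/W
  R_aerogel blanket = (1/3.79 − 1/4.15)/(4πk) = 0.02289/(4π·0.0164) = 0.1111 K/W
  R_conv,out = 1/(4πr²h) = 1/(4π·4.15²·12.3) = 3.757×10^-4 K/W
ΣR = 1.075×10^-6 + 0.06609 + 0.1111 + 3.757×10^-4 = 0.1776 K/W
Q = ΔT/ΣR = (50 °C − 10.1 °C)/0.1776 = 225 W

Q = 225 W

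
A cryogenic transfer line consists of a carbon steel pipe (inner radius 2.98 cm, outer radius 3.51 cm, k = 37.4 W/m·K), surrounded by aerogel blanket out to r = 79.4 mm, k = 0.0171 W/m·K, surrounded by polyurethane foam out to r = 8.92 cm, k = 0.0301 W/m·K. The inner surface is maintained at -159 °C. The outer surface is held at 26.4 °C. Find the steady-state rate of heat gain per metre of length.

Q' = 22.6 W/m

Resistance network (inner→outer):
  R'_carbon steel = ln(0.0351/0.0298)/(2πk) = 0.1637/(2π·37.4) = 6.966×10^-4 m·K/W
  R'_aerogel blanket = ln(0.0794/0.0351)/(2πk) = 0.8163/(2π·0.0171) = 7.598 m·K/W
  R'_polyurethane foam = ln(0.0892/0.0794)/(2πk) = 0.1164/(2π·0.0301) = 0.6154 m·K/W
ΣR = 6.966×10^-4 + 7.598 + 0.6154 = 8.214 m·K/W
Q' = ΔT/ΣR = (-159 °C − 26.4 °C)/8.214 = -22.6 W/m
(Negative Q' ⇒ heat flows inward; heat gain = 22.6 W/m.)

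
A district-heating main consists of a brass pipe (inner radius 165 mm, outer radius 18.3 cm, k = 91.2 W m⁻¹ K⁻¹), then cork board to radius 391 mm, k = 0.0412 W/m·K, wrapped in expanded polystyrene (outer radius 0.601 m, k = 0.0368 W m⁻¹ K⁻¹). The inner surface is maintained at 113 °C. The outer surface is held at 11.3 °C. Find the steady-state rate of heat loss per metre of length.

Resistance network (inner→outer):
  R'_brass = ln(0.183/0.165)/(2πk) = 0.1035/(2π·91.2) = 1.807×10^-4 m·K/W
  R'_cork board = ln(0.391/0.183)/(2πk) = 0.7592/(2π·0.0412) = 2.933 m·K/W
  R'_expanded polystyrene = ln(0.601/0.391)/(2πk) = 0.4299/(2π·0.0368) = 1.859 m·K/W
ΣR = 1.807×10^-4 + 2.933 + 1.859 = 4.792 m·K/W
Q' = ΔT/ΣR = (113 °C − 11.3 °C)/4.792 = 21.2 W/m

Q' = 21.2 W/m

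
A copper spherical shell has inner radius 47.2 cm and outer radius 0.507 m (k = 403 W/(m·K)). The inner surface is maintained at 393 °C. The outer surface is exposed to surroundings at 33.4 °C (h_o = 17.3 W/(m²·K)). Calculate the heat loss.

Series thermal resistances, inner to outer:
  R_copper = (1/0.472 − 1/0.507)/(4πk) = 0.1463/(4π·403) = 2.888×10^-5 K/W
  R_conv,out = 1/(4πr²h) = 1/(4π·0.507²·17.3) = 0.01789 K/W
ΣR = 2.888×10^-5 + 0.01789 = 0.01792 K/W
Q = ΔT/ΣR = (393 °C − 33.4 °C)/0.01792 = 20100 W

Q = 20100 W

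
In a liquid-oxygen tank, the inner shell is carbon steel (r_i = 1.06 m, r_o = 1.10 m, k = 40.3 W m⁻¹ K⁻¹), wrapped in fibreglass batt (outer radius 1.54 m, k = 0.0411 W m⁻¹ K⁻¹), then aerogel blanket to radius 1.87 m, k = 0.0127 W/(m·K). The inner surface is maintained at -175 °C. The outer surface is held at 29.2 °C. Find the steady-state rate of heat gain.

Q = 167 W

Series thermal resistances, inner to outer:
  R_carbon steel = (1/1.06 − 1/1.10)/(4πk) = 0.03431/(4π·40.3) = 6.774×10^-5 K/W
  R_fibreglass batt = (1/1.10 − 1/1.54)/(4πk) = 0.2597/(4π·0.0411) = 0.5029 K/W
  R_aerogel blanket = (1/1.54 − 1/1.87)/(4πk) = 0.1146/(4π·0.0127) = 0.7180 K/W
ΣR = 6.774×10^-5 + 0.5029 + 0.7180 = 1.221 K/W
Q = ΔT/ΣR = (-175 °C − 29.2 °C)/1.221 = -167 W
(Negative Q ⇒ heat flows inward; heat gain = 167 W.)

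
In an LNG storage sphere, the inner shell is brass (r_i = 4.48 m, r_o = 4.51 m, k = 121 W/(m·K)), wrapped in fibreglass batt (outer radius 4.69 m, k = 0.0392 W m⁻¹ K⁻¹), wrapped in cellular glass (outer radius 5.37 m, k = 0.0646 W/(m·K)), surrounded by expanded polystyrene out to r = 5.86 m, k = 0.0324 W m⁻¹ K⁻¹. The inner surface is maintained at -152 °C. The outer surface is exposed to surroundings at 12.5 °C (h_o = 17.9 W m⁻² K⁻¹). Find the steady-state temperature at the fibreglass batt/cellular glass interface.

T = -120 °C

Resistance network (inner→outer):
  R_brass = (1/4.48 − 1/4.51)/(4πk) = 0.001485/(4π·121) = 9.765×10^-7 K/W
  R_fibreglass batt = (1/4.51 − 1/4.69)/(4πk) = 0.008510/(4π·0.0392) = 0.01728 K/W
  R_cellular glass = (1/4.69 − 1/5.37)/(4πk) = 0.02700/(4π·0.0646) = 0.03326 K/W
  R_expanded polystyrene = (1/5.37 − 1/5.86)/(4πk) = 0.01557/(4π·0.0324) = 0.03824 K/W
  R_conv,out = 1/(4πr²h) = 1/(4π·5.86²·17.9) = 1.295×10^-4 K/W
ΣR = 9.765×10^-7 + 0.01728 + 0.03326 + 0.03824 + 1.295×10^-4 = 0.08891 K/W
Q = ΔT/ΣR = (-152 °C − 12.5 °C)/0.08891 = -1850 W
From the inner boundary to the fibreglass batt/cellular glass interface, ΣR_partial = 0.01728 K/W.
T_interface = T_in − Q·ΣR_partial = -152 °C − (-1850)(0.01728) = -120 °C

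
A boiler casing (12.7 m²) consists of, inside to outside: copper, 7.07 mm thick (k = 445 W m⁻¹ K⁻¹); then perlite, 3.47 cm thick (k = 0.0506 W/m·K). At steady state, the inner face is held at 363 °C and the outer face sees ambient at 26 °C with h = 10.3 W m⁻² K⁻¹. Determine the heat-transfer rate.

Treat each layer as a resistance in series:
  R_copper = L/(kA) = 0.00707/(445·12.7) = 1.251×10^-6 K/W
  R_perlite = L/(kA) = 0.0347/(0.0506·12.7) = 0.05400 K/W
  R_conv,out = 1/(hA) = 1/(10.3·12.7) = 0.007645 K/W
ΣR = 1.251×10^-6 + 0.05400 + 0.007645 = 0.06165 K/W
Q = ΔT/ΣR = (363 °C − 26 °C)/0.06165 = 5470 W

Q = 5.47 kW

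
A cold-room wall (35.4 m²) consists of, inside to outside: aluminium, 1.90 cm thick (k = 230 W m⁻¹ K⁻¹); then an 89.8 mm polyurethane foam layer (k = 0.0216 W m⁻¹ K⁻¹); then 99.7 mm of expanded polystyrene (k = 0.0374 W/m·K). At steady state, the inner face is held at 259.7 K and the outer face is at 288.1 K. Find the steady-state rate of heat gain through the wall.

Series thermal resistances, inner to outer:
  R_aluminium = L/(kA) = 0.0190/(230·35.4) = 2.334×10^-6 K/W
  R_polyurethane foam = L/(kA) = 0.0898/(0.0216·35.4) = 0.1174 K/W
  R_expanded polystyrene = L/(kA) = 0.0997/(0.0374·35.4) = 0.07530 K/W
ΣR = 2.334×10^-6 + 0.1174 + 0.07530 = 0.1927 K/W
Q = ΔT/ΣR = (259.7 K − 288.1 K)/0.1927 = -147 W
(Negative Q ⇒ heat flows inward; heat gain = 147 W.)

Q = 147 W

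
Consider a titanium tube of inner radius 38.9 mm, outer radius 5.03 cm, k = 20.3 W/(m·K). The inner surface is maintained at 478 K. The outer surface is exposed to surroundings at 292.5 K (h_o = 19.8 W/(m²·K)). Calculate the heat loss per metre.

Resistance network (inner→outer):
  R'_titanium = ln(0.0503/0.0389)/(2πk) = 0.2570/(2π·20.3) = 0.002015 m·K/W
  R'_conv,out = 1/(2πr h) = 1/(2π·0.0503·19.8) = 0.1598 m·K/W
ΣR = 0.002015 + 0.1598 = 0.1618 m·K/W
Q' = ΔT/ΣR = (478 K − 292.5 K)/0.1618 = 1150 W/m

Q' = 1150 W/m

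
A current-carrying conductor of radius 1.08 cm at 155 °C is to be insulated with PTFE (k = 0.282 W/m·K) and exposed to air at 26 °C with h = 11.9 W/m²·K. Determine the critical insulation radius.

For a cylinder, r_cr = k_ins/h = 0.282/11.9 = 0.0237 m = 2.37 cm

r_cr = 2.37 cm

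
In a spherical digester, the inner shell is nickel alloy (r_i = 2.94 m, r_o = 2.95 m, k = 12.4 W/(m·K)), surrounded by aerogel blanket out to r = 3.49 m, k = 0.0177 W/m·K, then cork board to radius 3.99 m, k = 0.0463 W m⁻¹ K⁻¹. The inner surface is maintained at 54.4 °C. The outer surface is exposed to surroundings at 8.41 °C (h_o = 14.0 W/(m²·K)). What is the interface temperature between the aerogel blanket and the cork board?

Treat each layer as a resistance in series:
  R_nickel alloy = (1/2.94 − 1/2.95)/(4πk) = 0.001153/(4π·12.4) = 7.399×10^-6 K/W
  R_aerogel blanket = (1/2.95 − 1/3.49)/(4πk) = 0.05245/(4π·0.0177) = 0.2358 K/W
  R_cork board = (1/3.49 − 1/3.99)/(4πk) = 0.03591/(4π·0.0463) = 0.06171 K/W
  R_conv,out = 1/(4πr²h) = 1/(4π·3.99²·14.0) = 3.570×10^-4 K/W
ΣR = 7.399×10^-6 + 0.2358 + 0.06171 + 3.570×10^-4 = 0.2979 K/W
Q = ΔT/ΣR = (54.4 °C − 8.41 °C)/0.2979 = 154.4 W
From the inner boundary to the aerogel blanket/cork board interface, ΣR_partial = 0.2358 K/W.
T_interface = T_in − Q·ΣR_partial = 54.4 °C − (154.4)(0.2358) = 18.0 °C

T = 18.0 °C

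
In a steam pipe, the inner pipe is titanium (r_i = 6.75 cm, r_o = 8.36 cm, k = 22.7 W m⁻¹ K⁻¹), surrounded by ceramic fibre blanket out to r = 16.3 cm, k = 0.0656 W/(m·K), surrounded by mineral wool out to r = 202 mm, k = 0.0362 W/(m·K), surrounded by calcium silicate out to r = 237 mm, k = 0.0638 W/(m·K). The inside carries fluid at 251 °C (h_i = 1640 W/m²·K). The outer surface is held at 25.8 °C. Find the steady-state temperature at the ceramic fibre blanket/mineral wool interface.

T = 128 °C

Treat each layer as a resistance in series:
  R'_conv,in = 1/(2πr h) = 1/(2π·0.0675·1640) = 0.001438 m·K/W
  R'_titanium = ln(0.0836/0.0675)/(2πk) = 0.2139/(2π·22.7) = 0.001500 m·K/W
  R'_ceramic fibre blanket = ln(0.163/0.0836)/(2πk) = 0.6677/(2π·0.0656) = 1.620 m·K/W
  R'_mineral wool = ln(0.202/0.163)/(2πk) = 0.2145/(2π·0.0362) = 0.9431 m·K/W
  R'_calcium silicate = ln(0.237/0.202)/(2πk) = 0.1598/(2π·0.0638) = 0.3986 m·K/W
ΣR = 0.001438 + 0.001500 + 1.620 + 0.9431 + 0.3986 = 2.965 m·K/W
Q' = ΔT/ΣR = (251 °C − 25.8 °C)/2.965 = 75.95 W/m
From the inner boundary to the ceramic fibre blanket/mineral wool interface, ΣR_partial = 1.623 m·K/W.
T_interface = T_in − Q'·ΣR_partial = 251 °C − (75.95)(1.623) = 128 °C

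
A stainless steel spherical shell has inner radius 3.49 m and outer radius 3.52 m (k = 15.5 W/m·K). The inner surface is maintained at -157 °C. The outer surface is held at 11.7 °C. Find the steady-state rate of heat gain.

Q = 4πk·ΔT/(1/r₁ − 1/r₂) = 4π × 15.5 × 168.7 / (1/3.49 − 1/3.52) = 1.35×10^7 W

Q = 1.35×10^7 W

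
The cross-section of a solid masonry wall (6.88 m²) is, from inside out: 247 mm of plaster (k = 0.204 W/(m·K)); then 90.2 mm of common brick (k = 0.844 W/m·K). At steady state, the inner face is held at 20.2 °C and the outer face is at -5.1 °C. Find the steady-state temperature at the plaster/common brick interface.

Series thermal resistances, inner to outer:
  R_plaster = L/(kA) = 0.247/(0.204·6.88) = 0.1760 K/W
  R_common brick = L/(kA) = 0.0902/(0.844·6.88) = 0.01553 K/W
ΣR = 0.1760 + 0.01553 = 0.1915 K/W
Q = ΔT/ΣR = (20.2 °C − -5.1 °C)/0.1915 = 132.1 W
From the inner boundary to the plaster/common brick interface, ΣR_partial = 0.1760 K/W.
T_interface = T_in − Q·ΣR_partial = 20.2 °C − (132.1)(0.1760) = -3.05 °C

T = -3.05 °C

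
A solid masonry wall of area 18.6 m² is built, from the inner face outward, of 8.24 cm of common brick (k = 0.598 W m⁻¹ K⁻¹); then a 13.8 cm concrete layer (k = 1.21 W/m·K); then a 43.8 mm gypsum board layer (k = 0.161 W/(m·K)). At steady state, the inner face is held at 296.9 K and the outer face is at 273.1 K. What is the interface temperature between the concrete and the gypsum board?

Resistance network (inner→outer):
  R_common brick = L/(kA) = 0.0824/(0.598·18.6) = 0.007408 K/W
  R_concrete = L/(kA) = 0.138/(1.21·18.6) = 0.006132 K/W
  R_gypsum board = L/(kA) = 0.0438/(0.161·18.6) = 0.01463 K/W
ΣR = 0.007408 + 0.006132 + 0.01463 = 0.02817 K/W
Q = ΔT/ΣR = (296.9 K − 273.1 K)/0.02817 = 844.9 W
From the inner boundary to the concrete/gypsum board interface, ΣR_partial = 0.01354 K/W.
T_interface = T_in − Q·ΣR_partial = 296.9 K − (844.9)(0.01354) = 285.5 K

T = 285.5 K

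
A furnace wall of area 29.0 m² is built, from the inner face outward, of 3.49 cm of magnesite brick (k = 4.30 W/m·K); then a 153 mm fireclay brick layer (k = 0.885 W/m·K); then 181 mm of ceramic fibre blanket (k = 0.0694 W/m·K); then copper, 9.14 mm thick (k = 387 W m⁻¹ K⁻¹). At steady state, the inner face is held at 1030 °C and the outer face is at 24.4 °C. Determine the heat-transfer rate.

Q = 10.5 kW

Resistance network (inner→outer):
  R_magnesite brick = L/(kA) = 0.0349/(4.30·29.0) = 2.799×10^-4 K/W
  R_fireclay brick = L/(kA) = 0.153/(0.885·29.0) = 0.005961 K/W
  R_ceramic fibre blanket = L/(kA) = 0.181/(0.0694·29.0) = 0.08993 K/W
  R_copper = L/(kA) = 0.00914/(387·29.0) = 8.144×10^-7 K/W
ΣR = 2.799×10^-4 + 0.005961 + 0.08993 + 8.144×10^-7 = 0.09617 K/W
Q = ΔT/ΣR = (1030 °C − 24.4 °C)/0.09617 = 10500 W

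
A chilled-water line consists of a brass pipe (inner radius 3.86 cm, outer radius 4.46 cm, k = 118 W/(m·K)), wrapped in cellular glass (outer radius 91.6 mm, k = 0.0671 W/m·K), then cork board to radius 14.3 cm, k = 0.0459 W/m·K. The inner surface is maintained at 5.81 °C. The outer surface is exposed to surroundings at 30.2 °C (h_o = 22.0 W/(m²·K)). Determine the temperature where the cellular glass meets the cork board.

T = 18.4 °C

Resistance network (inner→outer):
  R'_brass = ln(0.0446/0.0386)/(2πk) = 0.1445/(2π·118) = 1.949×10^-4 m·K/W
  R'_cellular glass = ln(0.0916/0.0446)/(2πk) = 0.7197/(2π·0.0671) = 1.707 m·K/W
  R'_cork board = ln(0.143/0.0916)/(2πk) = 0.4454/(2π·0.0459) = 1.544 m·K/W
  R'_conv,out = 1/(2πr h) = 1/(2π·0.143·22.0) = 0.05059 m·K/W
ΣR = 1.949×10^-4 + 1.707 + 1.544 + 0.05059 = 3.302 m·K/W
Q' = ΔT/ΣR = (5.81 °C − 30.2 °C)/3.302 = -7.386 W/m
From the inner boundary to the cellular glass/cork board interface, ΣR_partial = 1.707 m·K/W.
T_interface = T_in − Q'·ΣR_partial = 5.81 °C − (-7.386)(1.707) = 18.4 °C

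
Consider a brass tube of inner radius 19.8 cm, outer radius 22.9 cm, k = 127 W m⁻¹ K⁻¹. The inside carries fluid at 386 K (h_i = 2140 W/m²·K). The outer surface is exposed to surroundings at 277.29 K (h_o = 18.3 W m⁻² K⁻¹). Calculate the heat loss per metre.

Q' = 2820 W/m

Series thermal resistances, inner to outer:
  R'_conv,in = 1/(2πr h) = 1/(2π·0.198·2140) = 3.756×10^-4 m·K/W
  R'_brass = ln(0.229/0.198)/(2πk) = 0.1455/(2π·127) = 1.823×10^-4 m·K/W
  R'_conv,out = 1/(2πr h) = 1/(2π·0.229·18.3) = 0.03798 m·K/W
ΣR = 3.756×10^-4 + 1.823×10^-4 + 0.03798 = 0.03854 m·K/W
Q' = ΔT/ΣR = (386 K − 277.29 K)/0.03854 = 2820 W/m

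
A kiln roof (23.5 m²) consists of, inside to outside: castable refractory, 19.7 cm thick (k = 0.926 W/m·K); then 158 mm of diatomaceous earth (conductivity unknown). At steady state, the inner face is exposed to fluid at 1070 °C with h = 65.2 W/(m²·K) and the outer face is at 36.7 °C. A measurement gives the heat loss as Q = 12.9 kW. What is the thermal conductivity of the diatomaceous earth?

ΣR = ΔT/Q = |1070 − 36.7|/12900 = 0.08010 K/W
Known resistances:
  R_conv,in = 1/(hA) = 1/(65.2·23.5) = 6.527×10^-4 K/W
  R_castable refractory = L/(kA) = 0.197/(0.926·23.5) = 0.009053 K/W
R_diatomaceous earth = ΣR − ΣR_known = 0.08010 − 0.009706 = 0.07039 K/W
L/(kA) = 0.07039 ⇒ k = 0.158/(0.07039·23.5) = 0.0955 W/m·K

k = 0.0955 W/m·K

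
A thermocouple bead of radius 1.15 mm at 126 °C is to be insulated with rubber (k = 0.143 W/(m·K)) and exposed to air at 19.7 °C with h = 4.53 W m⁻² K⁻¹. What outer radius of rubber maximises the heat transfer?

r_cr = 6.31 cm

For a sphere, r_cr = 2k_ins/h = 2·0.143/4.53 = 0.0631 m = 6.31 cm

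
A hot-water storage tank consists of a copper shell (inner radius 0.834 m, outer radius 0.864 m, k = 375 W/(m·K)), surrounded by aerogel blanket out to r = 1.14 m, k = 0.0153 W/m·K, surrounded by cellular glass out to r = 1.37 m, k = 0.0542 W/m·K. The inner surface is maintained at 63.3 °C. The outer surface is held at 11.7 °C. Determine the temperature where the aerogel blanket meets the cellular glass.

T = 18.4 °C

Series thermal resistances, inner to outer:
  R_copper = (1/0.834 − 1/0.864)/(4πk) = 0.04163/(4π·375) = 8.835×10^-6 K/W
  R_aerogel blanket = (1/0.864 − 1/1.14)/(4πk) = 0.2802/(4π·0.0153) = 1.457 K/W
  R_cellular glass = (1/1.14 − 1/1.37)/(4πk) = 0.1473/(4π·0.0542) = 0.2162 K/W
ΣR = 8.835×10^-6 + 1.457 + 0.2162 = 1.673 K/W
Q = ΔT/ΣR = (63.3 °C − 11.7 °C)/1.673 = 30.84 W
From the inner boundary to the aerogel blanket/cellular glass interface, ΣR_partial = 1.457 K/W.
T_interface = T_in − Q·ΣR_partial = 63.3 °C − (30.84)(1.457) = 18.4 °C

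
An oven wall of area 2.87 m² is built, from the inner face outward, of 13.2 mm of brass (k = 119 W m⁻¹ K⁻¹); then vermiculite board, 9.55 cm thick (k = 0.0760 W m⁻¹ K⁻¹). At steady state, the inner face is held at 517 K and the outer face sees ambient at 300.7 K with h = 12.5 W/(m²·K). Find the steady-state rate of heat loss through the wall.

Q = 464 W

Resistance network (inner→outer):
  R_brass = L/(kA) = 0.0132/(119·2.87) = 3.865×10^-5 K/W
  R_vermiculite board = L/(kA) = 0.0955/(0.0760·2.87) = 0.4378 K/W
  R_conv,out = 1/(hA) = 1/(12.5·2.87) = 0.02787 K/W
ΣR = 3.865×10^-5 + 0.4378 + 0.02787 = 0.4657 K/W
Q = ΔT/ΣR = (517 K − 300.7 K)/0.4657 = 464 W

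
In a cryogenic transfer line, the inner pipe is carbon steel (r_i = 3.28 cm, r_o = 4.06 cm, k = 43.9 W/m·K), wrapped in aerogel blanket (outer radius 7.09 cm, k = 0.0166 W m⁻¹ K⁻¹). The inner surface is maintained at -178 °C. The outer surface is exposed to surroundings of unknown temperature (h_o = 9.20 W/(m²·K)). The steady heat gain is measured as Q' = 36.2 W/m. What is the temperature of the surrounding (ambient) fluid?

Sum the resistances:
  R'_carbon steel = ln(0.0406/0.0328)/(2πk) = 0.2133/(2π·43.9) = 7.734×10^-4 m·K/W
  R'_aerogel blanket = ln(0.0709/0.0406)/(2πk) = 0.5575/(2π·0.0166) = 5.345 m·K/W
  R'_conv,out = 1/(2πr h) = 1/(2π·0.0709·9.20) = 0.2440 m·K/W
ΣR = 5.590 m·K/W
ΔT = Q'·ΣR = 36.2 × 5.590 = 202.4 K
Heat flows inward, so T_out = T_in + ΔT = -178 + 202.4 = 24.4 °C

T_out = 24.4 °C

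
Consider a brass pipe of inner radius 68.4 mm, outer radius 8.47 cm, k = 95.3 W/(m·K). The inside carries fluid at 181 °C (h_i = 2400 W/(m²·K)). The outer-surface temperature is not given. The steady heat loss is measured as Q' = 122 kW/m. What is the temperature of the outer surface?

Sum the resistances:
  R'_conv,in = 1/(2πr h) = 1/(2π·0.0684·2400) = 9.695×10^-4 m·K/W
  R'_brass = ln(0.0847/0.0684)/(2πk) = 0.2137/(2π·95.3) = 3.570×10^-4 m·K/W
ΣR = 0.001326 m·K/W
ΔT = Q'·ΣR = 1.22×10^5 × 0.001326 = 161.8 K
Heat flows outward, so T_out = T_in − ΔT = 181 − 161.8 = 19.2 °C

T_out = 19.2 °C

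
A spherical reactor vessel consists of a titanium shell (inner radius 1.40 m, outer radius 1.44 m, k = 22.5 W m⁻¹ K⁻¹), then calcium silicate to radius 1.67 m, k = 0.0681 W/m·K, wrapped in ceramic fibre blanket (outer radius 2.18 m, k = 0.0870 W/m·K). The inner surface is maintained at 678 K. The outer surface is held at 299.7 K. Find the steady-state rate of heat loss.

Resistance network (inner→outer):
  R_titanium = (1/1.40 − 1/1.44)/(4πk) = 0.01984/(4π·22.5) = 7.017×10^-5 K/W
  R_calcium silicate = (1/1.44 − 1/1.67)/(4πk) = 0.09564/(4π·0.0681) = 0.1118 K/W
  R_ceramic fibre blanket = (1/1.67 − 1/2.18)/(4πk) = 0.1401/(4π·0.0870) = 0.1281 K/W
ΣR = 7.017×10^-5 + 0.1118 + 0.1281 = 0.2400 K/W
Q = ΔT/ΣR = (678 K − 299.7 K)/0.2400 = 1580 W

Q = 1580 W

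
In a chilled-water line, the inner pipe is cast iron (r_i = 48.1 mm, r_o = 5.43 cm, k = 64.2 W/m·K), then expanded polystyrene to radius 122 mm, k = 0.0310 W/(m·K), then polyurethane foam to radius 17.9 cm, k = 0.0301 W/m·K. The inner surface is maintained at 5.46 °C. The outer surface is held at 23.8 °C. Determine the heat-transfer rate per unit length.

Q' = 2.97 W/m

Series thermal resistances, inner to outer:
  R'_cast iron = ln(0.0543/0.0481)/(2πk) = 0.1212/(2π·64.2) = 3.006×10^-4 m·K/W
  R'_expanded polystyrene = ln(0.122/0.0543)/(2πk) = 0.8095/(2π·0.0310) = 4.156 m·K/W
  R'_polyurethane foam = ln(0.179/0.122)/(2πk) = 0.3834/(2π·0.0301) = 2.027 m·K/W
ΣR = 3.006×10^-4 + 4.156 + 2.027 = 6.183 m·K/W
Q' = ΔT/ΣR = (5.46 °C − 23.8 °C)/6.183 = -2.97 W/m
(Negative Q' ⇒ heat flows inward; heat gain = 2.97 W/m.)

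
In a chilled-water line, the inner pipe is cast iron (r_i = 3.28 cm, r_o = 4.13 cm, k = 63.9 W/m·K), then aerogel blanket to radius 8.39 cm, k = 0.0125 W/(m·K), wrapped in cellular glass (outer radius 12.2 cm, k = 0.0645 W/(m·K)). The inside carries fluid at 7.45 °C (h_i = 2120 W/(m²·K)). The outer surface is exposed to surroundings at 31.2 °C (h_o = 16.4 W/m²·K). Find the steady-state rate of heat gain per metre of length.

Q' = 2.37 W/m

Series thermal resistances, inner to outer:
  R'_conv,in = 1/(2πr h) = 1/(2π·0.0328·2120) = 0.002289 m·K/W
  R'_cast iron = ln(0.0413/0.0328)/(2πk) = 0.2304/(2π·63.9) = 5.739×10^-4 m·K/W
  R'_aerogel blanket = ln(0.0839/0.0413)/(2πk) = 0.7088/(2π·0.0125) = 9.024 m·K/W
  R'_cellular glass = ln(0.122/0.0839)/(2πk) = 0.3744/(2π·0.0645) = 0.9238 m·K/W
  R'_conv,out = 1/(2πr h) = 1/(2π·0.122·16.4) = 0.07955 m·K/W
ΣR = 0.002289 + 5.739×10^-4 + 9.024 + 0.9238 + 0.07955 = 10.03 m·K/W
Q' = ΔT/ΣR = (7.45 °C − 31.2 °C)/10.03 = -2.37 W/m
(Negative Q' ⇒ heat flows inward; heat gain = 2.37 W/m.)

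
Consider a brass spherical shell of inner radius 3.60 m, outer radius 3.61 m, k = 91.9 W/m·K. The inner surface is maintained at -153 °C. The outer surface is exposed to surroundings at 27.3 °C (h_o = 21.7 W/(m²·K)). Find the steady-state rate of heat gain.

Resistance network (inner→outer):
  R_brass = (1/3.60 − 1/3.61)/(4πk) = 7.695×10^-4/(4π·91.9) = 6.663×10^-7 K/W
  R_conv,out = 1/(4πr²h) = 1/(4π·3.61²·21.7) = 2.814×10^-4 K/W
ΣR = 6.663×10^-7 + 2.814×10^-4 = 2.821×10^-4 K/W
Q = ΔT/ΣR = (-153 °C − 27.3 °C)/2.821×10^-4 = -6.39×10^5 W
(Negative Q ⇒ heat flows inward; heat gain = 6.39×10^5 W.)

Q = 639 kW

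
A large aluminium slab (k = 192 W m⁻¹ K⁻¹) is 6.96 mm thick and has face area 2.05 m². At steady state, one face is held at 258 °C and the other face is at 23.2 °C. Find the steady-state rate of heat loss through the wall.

Q = 1.33×10^7 W

Q = kA·ΔT/L = 192 × 2.05 × |258 °C − 23.2 °C| / 0.00696 = 1.33×10^7 W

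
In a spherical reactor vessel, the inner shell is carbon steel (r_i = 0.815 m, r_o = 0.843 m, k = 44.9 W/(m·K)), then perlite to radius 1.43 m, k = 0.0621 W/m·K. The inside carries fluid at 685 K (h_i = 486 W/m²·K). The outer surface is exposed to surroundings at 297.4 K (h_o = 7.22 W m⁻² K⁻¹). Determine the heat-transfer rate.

Treat each layer as a resistance in series:
  R_conv,in = 1/(4πr²h) = 1/(4π·0.815²·486) = 2.465×10^-4 K/W
  R_carbon steel = (1/0.815 − 1/0.843)/(4πk) = 0.04075/(4π·44.9) = 7.223×10^-5 K/W
  R_perlite = (1/0.843 − 1/1.43)/(4πk) = 0.4869/(4π·0.0621) = 0.6240 K/W
  R_conv,out = 1/(4πr²h) = 1/(4π·1.43²·7.22) = 0.005390 K/W
ΣR = 2.465×10^-4 + 7.223×10^-5 + 0.6240 + 0.005390 = 0.6297 K/W
Q = ΔT/ΣR = (685 K − 297.4 K)/0.6297 = 616 W

Q = 616 W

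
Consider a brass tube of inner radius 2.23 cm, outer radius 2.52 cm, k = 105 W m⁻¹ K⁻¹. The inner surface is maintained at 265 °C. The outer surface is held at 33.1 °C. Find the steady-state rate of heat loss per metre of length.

Q' = 1250 kW/m

Q' = 2πk·ΔT/ln(r₂/r₁) = 2π × 105 × 231.9 / ln(0.0252/0.0223) = 1.25×10^6 W/m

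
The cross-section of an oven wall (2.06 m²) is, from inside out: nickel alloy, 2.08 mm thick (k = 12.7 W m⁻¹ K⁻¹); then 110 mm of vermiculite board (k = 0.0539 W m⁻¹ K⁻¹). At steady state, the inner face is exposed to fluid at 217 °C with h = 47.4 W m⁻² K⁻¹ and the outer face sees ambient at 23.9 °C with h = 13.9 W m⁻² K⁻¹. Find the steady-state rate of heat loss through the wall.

Series thermal resistances, inner to outer:
  R_conv,in = 1/(hA) = 1/(47.4·2.06) = 0.01024 K/W
  R_nickel alloy = L/(kA) = 0.00208/(12.7·2.06) = 7.950×10^-5 K/W
  R_vermiculite board = L/(kA) = 0.110/(0.0539·2.06) = 0.9907 K/W
  R_conv,out = 1/(hA) = 1/(13.9·2.06) = 0.03492 K/W
ΣR = 0.01024 + 7.950×10^-5 + 0.9907 + 0.03492 = 1.036 K/W
Q = ΔT/ΣR = (217 °C − 23.9 °C)/1.036 = 186 W

Q = 186 W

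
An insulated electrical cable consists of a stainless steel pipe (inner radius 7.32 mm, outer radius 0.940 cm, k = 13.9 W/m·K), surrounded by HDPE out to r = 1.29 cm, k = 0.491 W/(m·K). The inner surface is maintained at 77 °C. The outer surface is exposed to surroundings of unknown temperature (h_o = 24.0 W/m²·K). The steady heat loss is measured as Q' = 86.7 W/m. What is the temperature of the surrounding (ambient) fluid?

Sum the resistances:
  R'_stainless steel = ln(0.00940/0.00732)/(2πk) = 0.2501/(2π·13.9) = 0.002864 m·K/W
  R'_HDPE = ln(0.0129/0.00940)/(2πk) = 0.3165/(2π·0.491) = 0.1026 m·K/W
  R'_conv,out = 1/(2πr h) = 1/(2π·0.0129·24.0) = 0.5141 m·K/W
ΣR = 0.6195 m·K/W
ΔT = Q'·ΣR = 86.7 × 0.6195 = 53.71 K
Heat flows outward, so T_out = T_in − ΔT = 77 − 53.71 = 23.3 °C

T_out = 23.3 °C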